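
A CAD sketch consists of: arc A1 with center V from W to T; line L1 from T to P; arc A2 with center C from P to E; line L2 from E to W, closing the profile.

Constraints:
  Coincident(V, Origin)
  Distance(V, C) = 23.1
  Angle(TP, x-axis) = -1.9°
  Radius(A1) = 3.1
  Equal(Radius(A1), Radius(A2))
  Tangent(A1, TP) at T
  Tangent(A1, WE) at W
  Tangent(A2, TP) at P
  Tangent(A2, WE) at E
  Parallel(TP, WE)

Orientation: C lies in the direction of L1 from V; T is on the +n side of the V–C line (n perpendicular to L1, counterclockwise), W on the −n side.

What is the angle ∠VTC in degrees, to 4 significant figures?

82.36°

V is at the origin and C lies 23.1 along u from V, so C = 23.1·u = (23.09, -0.7659). Tangency of A1 to both parallel lines with radius 3.1 puts T and W at V ± 3.1·n: T = (0.1028, 3.098), W = (-0.1028, -3.098). Then cos ∠VTC = TV·TC / (|TV||TC|), giving 82.36°.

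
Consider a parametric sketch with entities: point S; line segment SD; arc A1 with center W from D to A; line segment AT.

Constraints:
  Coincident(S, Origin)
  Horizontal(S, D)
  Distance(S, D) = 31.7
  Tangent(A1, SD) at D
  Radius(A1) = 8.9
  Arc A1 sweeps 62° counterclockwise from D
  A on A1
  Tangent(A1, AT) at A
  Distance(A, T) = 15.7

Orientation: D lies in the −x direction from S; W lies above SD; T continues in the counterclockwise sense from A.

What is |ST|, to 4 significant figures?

24.83

S is at the origin; S and D share the same y with |SD| = 31.7 and D on the −x side, so D = (-31.70, 0.000). The tangent condition forces WD to be normal to SD, so W = D + (0, 8.9) = (-31.70, 8.900). On A1, D sits at bearing -90° from W; a 62° counterclockwise sweep puts A at bearing -28°, so A = W + 8.9·(cos -28°, sin -28°) = (-23.84, 4.722). Since A1 is tangent to AT there, WA ⟂ AT, so AT runs along (−sin -28°, cos -28°); with |AT| = 15.7, T = (-16.47, 18.58). Then |ST| = |T − S| = 24.83.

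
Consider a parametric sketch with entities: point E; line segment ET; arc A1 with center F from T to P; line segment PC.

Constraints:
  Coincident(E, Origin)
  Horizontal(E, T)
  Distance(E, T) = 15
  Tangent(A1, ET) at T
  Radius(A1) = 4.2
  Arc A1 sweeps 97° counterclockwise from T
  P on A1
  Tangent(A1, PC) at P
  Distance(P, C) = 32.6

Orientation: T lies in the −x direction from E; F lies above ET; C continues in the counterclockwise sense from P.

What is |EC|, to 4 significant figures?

39.92

E is at the origin; ET is horizontal with |ET| = 15.0 and T on the −x side, so T = (-15.00, 0.000). Tangency of A1 to ET means the radius FT is perpendicular to ET, so F = T + (0, 4.2) = (-15.00, 4.200). On A1, T sits at bearing -90° from F; a 97° counterclockwise sweep puts P at bearing 7°, so P = F + 4.2·(cos 7°, sin 7°) = (-10.83, 4.712). A1 meets PC tangentially, so FP is at right angles to PC, so PC runs along (−sin 7°, cos 7°); with |PC| = 32.6, C = (-14.80, 37.07). Then |EC| = |C − E| = 39.92.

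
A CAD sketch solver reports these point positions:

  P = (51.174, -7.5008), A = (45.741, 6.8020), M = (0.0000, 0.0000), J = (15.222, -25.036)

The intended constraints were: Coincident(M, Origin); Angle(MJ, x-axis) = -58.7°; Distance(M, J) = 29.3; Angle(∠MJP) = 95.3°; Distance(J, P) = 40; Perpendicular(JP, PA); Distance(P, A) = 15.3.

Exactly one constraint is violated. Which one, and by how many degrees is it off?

Perpendicular(JP, PA) — off by 5.20°.

M = (0.00, 0.00) ✓; MJ at -58.70° ✓; |MJ| = 29.30 ✓; ∠MJP = 95.30° ✓; |JP| = 40.00 ✓; ∠(JP, PA) = 84.80° ✗; |PA| = 15.30 ✓.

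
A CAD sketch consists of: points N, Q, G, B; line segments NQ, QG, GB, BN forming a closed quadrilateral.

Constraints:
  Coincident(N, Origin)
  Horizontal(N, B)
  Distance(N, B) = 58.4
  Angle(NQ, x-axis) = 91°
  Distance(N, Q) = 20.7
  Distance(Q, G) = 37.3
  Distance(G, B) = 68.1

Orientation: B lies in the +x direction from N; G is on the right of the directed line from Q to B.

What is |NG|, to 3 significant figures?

17.7

N is at the origin; N and B share the same y with |NB| = 58.4 and B in +x, so B = (58.4, 0). NQ runs at 91.0° with |NQ| = 20.7, so Q = (-0.361, 20.7). G is determined by |QG| = 37.3 and |GB| = 68.1 together: it lies at the intersection of circle(Q, 37.3) and circle(B, 68.1). With |QB| = 62.3, the foot of the radical line on QB is 5.10 from Q and the perpendicular offset is √(37.3² − 5.10²) = 37.0. Taking the right-of-QB solution: G = (-7.83, -15.8).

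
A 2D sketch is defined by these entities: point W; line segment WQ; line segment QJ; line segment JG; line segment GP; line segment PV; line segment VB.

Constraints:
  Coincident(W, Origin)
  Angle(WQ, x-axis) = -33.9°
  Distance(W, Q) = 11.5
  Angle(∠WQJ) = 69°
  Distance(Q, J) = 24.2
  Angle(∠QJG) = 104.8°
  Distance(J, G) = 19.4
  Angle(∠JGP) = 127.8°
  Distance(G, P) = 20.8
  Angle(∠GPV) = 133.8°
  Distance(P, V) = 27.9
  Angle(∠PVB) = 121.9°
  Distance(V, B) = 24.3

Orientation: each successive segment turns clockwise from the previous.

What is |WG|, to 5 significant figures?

26.288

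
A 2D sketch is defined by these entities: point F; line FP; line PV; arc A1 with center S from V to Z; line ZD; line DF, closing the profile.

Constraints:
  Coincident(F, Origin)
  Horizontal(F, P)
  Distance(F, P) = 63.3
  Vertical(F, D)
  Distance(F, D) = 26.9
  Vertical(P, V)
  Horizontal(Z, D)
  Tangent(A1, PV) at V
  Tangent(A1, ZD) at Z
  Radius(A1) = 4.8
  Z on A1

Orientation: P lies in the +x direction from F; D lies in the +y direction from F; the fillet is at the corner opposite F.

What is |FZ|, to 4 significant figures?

64.39

F is at the origin; FP is horizontal with |FP| = 63.3 and P on the +x side, so P = (63.30, 0.000). FD is vertical with |FD| = 26.9 and D on the +y side, so D = (0.000, 26.90). The virtual corner opposite F is at (63.30, 26.90). The tangent condition forces SV to be normal to PV and tangency of A1 to ZD means the radius SZ is perpendicular to ZD, with radius 4.8, so the center S sits 4.8 in from both sides at S = (58.50, 22.10). That places the tangent points at V = (63.30, 22.10) on PV and Z = (58.50, 26.90) on ZD. Then |FZ| = |Z − F| = 64.39.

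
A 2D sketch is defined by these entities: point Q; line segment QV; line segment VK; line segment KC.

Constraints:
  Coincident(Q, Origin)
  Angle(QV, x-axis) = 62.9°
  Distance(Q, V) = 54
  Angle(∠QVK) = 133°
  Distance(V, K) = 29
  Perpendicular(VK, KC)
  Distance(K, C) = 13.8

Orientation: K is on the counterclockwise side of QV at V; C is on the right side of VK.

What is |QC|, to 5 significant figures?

84.696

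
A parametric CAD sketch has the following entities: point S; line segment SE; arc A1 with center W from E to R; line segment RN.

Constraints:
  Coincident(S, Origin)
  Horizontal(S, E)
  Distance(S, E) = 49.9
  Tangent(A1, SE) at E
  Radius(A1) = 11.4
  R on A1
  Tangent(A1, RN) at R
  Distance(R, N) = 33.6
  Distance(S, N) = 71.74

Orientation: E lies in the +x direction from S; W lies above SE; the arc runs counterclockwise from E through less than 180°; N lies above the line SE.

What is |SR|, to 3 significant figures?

62.6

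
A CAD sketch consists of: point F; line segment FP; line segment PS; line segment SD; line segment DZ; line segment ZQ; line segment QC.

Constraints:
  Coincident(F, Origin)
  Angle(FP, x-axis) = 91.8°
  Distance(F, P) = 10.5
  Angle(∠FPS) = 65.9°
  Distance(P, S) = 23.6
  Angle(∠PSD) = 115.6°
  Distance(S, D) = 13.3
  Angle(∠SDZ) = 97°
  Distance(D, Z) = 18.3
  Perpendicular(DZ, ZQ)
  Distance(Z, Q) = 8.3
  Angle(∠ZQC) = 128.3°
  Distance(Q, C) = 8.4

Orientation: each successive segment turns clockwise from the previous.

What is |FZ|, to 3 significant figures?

15.6

F is at the origin; FP runs at 91.8° with length 10.5, so P = (-0.330, 10.5). ∠FPS = 65.9° gives PS at -22.3° from the x-axis; with |PS| = 23.6, S = (21.5, 1.54). ∠PSD = 115.6° gives SD at -86.7° from the x-axis; with |SD| = 13.3, D = (22.3, -11.7). ∠SDZ = 97.0° gives DZ at -170° from the x-axis; with |DZ| = 18.3, Z = (4.27, -15.0). Then |FZ| = |Z − F| = 15.6.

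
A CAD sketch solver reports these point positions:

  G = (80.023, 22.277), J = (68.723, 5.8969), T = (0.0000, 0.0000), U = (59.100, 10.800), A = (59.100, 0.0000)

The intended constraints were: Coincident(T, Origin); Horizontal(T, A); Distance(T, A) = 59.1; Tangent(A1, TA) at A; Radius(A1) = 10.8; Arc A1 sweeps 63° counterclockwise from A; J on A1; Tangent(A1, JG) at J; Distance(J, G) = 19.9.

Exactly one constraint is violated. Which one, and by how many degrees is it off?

Tangent(A1, JG) at J — off by 7.60°.

T = (0.00, 0.00) ✓; T.y = 0.00, A.y = 0.00 ✓; |TA| = 59.10 ✓; ∠(UA, AT) = 90.00° ✓; |UA| = 10.80 ✓; bearing(U→J) − bearing(U→A) = 63.00° ✓; |UJ| = 10.80 ✓; ∠(UJ, JG) = 97.60° ✗; |JG| = 19.90 ✓.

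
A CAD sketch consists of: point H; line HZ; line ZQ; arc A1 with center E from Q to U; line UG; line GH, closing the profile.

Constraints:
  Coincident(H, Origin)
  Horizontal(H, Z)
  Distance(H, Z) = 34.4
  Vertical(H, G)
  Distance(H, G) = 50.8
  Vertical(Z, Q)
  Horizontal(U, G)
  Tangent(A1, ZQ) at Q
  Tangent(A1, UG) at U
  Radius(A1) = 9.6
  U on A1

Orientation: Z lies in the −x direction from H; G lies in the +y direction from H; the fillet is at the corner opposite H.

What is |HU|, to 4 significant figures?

56.53

The virtual corner opposite H is at (-34.40, 50.80). Since A1 is tangent to ZQ there, EQ ⟂ ZQ and A1 meets UG tangentially, so EU is at right angles to UG, with radius 9.6, so the center E sits 9.6 in from both sides at E = (-24.80, 41.20). That places the tangent points at Q = (-34.40, 41.20) on ZQ and U = (-24.80, 50.80) on UG. Then |HU| = |U − H| = 56.53.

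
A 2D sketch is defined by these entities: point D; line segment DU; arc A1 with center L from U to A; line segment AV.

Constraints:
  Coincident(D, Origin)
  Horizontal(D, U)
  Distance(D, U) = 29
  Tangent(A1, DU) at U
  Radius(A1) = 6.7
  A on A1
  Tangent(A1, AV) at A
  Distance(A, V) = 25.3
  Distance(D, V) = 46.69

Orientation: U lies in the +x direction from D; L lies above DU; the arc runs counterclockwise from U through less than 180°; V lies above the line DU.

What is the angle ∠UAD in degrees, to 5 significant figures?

35.906°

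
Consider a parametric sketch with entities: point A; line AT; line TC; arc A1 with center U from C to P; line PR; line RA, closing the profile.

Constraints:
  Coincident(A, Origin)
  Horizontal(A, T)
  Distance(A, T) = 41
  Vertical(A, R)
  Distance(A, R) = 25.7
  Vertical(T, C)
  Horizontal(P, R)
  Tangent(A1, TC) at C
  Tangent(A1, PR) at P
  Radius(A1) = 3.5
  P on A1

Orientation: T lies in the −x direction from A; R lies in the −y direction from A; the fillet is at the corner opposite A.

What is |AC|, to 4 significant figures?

46.62

A is at the origin; AT is horizontal with |AT| = 41.0 and T on the −x side, so T = (-41.00, 0.000). A and R share the same x with |AR| = 25.7 and R on the −y side, so R = (0.000, -25.70). The virtual corner opposite A is at (-41.00, -25.70). The tangent condition forces UC to be normal to TC and since A1 is tangent to PR there, UP ⟂ PR, with radius 3.5, so the center U sits 3.5 in from both sides at U = (-37.50, -22.20). That places the tangent points at C = (-41.00, -22.20) on TC and P = (-37.50, -25.70) on PR. Then |AC| = |C − A| = 46.62.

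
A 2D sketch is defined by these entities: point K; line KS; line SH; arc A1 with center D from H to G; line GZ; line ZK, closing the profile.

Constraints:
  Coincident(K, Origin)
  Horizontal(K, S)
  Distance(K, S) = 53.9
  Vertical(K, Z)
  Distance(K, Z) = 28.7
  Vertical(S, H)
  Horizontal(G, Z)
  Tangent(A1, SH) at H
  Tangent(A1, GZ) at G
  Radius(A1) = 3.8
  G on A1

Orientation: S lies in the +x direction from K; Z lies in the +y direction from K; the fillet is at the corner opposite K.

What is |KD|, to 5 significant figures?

55.947

K is at the origin; KS is horizontal with |KS| = 53.9 and S on the +x side, so S = (53.900, 0.0000). K and Z share the same x with |KZ| = 28.7 and Z on the +y side, so Z = (0.0000, 28.700). The virtual corner opposite K is at (53.900, 28.700). Tangency of A1 to SH means the radius DH is perpendicular to SH and A1 meets GZ tangentially, so DG is at right angles to GZ, with radius 3.8, so the center D sits 3.8 in from both sides at D = (50.100, 24.900). Then |KD| = |D − K| = 55.947.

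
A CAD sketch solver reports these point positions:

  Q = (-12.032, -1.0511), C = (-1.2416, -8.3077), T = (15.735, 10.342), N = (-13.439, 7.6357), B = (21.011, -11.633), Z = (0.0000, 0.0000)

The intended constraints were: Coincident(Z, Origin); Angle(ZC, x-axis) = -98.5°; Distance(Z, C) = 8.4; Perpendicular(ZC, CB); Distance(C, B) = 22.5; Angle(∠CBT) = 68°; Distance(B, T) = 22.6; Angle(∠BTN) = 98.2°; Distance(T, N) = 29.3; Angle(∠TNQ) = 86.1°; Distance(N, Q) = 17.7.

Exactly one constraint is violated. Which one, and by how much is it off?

Distance(N, Q) = 17.7 — off by 8.90.

Z = (0.00, 0.00) ✓; ZC at -98.50° ✓; |ZC| = 8.400 ✓; ∠(ZC, CB) = 90.00° ✓; |CB| = 22.50 ✓; ∠CBT = 68.00° ✓; |BT| = 22.60 ✓; ∠BTN = 98.20° ✓; |TN| = 29.30 ✓; ∠TNQ = 86.10° ✓; |NQ| = 8.800 ✗.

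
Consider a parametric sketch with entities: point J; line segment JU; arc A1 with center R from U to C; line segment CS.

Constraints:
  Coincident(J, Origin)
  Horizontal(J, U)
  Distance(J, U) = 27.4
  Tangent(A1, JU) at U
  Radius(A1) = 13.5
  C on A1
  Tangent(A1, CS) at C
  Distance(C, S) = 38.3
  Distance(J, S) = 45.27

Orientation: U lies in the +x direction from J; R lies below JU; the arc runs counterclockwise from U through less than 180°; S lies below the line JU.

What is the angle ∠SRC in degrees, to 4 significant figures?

70.58°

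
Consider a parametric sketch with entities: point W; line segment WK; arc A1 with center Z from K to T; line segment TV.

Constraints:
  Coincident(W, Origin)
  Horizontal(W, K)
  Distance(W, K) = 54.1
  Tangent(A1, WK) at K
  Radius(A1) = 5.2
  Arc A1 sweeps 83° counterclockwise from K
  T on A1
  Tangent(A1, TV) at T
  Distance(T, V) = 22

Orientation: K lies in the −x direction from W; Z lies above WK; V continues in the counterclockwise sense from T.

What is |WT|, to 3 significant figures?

49.2

W is at the origin; WK is horizontal with |WK| = 54.1 and K on the −x side, so K = (-54.1, 0.00). Tangency of A1 to WK means the radius ZK is perpendicular to WK, so Z = K + (0, 5.2) = (-54.1, 5.20). On A1, K sits at bearing -90° from Z; an 83° counterclockwise sweep puts T at bearing -7°, so T = Z + 5.2·(cos -7°, sin -7°) = (-48.9, 4.57). Then |WT| = |T − W| = 49.2.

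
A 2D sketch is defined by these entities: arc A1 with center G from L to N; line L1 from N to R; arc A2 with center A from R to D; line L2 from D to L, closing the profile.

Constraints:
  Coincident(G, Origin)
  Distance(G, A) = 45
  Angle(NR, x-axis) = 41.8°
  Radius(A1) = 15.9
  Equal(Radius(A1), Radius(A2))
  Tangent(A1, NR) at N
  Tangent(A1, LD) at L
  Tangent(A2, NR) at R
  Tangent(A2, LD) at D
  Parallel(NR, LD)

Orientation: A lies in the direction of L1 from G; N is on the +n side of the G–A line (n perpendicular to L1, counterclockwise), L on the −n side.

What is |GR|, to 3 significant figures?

47.7

The slot axis is L1's direction at 41.8°, so u = (cos 41.8°, sin 41.8°) = (0.745, 0.667) and n = (−sin 41.8°, cos 41.8°) = (-0.667, 0.745). G is at the origin and A lies 45.0 along u from G, so A = 45.0·u = (33.5, 30.0). Tangency of A1 to both parallel lines with radius 15.9 puts N and L at G ± 15.9·n: N = (-10.6, 11.9), L = (10.6, -11.9). Equal radii place R and D the same way about A: R = A + 15.9·n = (22.9, 41.8), D = A − 15.9·n = (44.1, 18.1). Then |GR| = |R − G| = 47.7.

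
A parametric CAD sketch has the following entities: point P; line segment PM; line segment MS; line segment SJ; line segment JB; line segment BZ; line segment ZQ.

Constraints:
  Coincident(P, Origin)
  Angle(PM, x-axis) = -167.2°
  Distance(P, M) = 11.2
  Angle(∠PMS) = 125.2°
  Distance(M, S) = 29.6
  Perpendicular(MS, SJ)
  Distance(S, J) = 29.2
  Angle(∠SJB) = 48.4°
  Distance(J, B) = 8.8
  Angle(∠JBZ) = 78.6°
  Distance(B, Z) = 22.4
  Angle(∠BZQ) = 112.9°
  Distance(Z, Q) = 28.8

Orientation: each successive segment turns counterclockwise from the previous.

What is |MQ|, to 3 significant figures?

70.2

P is at the origin; PM runs at -167.2° with length 11.2, so M = (-10.9, -2.48). ∠PMS = 125.2° gives MS at -112° from the x-axis; with |MS| = 29.6, S = (-22.2, -29.8). MS ⟂ SJ, so SJ runs at -22.4°; with |SJ| = 29.2, J = (4.80, -41.0). ∠SJB = 48.4° gives JB at 109° from the x-axis; with |JB| = 8.8, B = (1.90, -32.7). ∠JBZ = 78.6° gives BZ at -149° from the x-axis; with |BZ| = 22.4, Z = (-17.4, -44.1). ∠BZQ = 112.9° gives ZQ at -82.3° from the x-axis; with |ZQ| = 28.8, Q = (-13.5, -72.6). Then |MQ| = |Q − M| = 70.2.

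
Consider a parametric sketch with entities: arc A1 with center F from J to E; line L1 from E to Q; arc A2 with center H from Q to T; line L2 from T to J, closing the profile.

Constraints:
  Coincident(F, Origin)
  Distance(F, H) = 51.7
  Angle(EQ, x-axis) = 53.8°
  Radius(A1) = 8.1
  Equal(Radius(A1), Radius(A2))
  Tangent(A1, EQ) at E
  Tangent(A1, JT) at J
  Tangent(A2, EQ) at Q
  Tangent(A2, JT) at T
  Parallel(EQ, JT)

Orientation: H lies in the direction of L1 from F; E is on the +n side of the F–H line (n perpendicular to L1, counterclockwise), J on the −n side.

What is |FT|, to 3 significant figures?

52.3

The slot axis is L1's direction at 53.8°, so u = (cos 53.8°, sin 53.8°) = (0.591, 0.807) and n = (−sin 53.8°, cos 53.8°) = (-0.807, 0.591). F is at the origin and H lies 51.7 along u from F, so H = 51.7·u = (30.5, 41.7). Tangency of A1 to both parallel lines with radius 8.1 puts E and J at F ± 8.1·n: E = (-6.54, 4.78), J = (6.54, -4.78). Equal radii place Q and T the same way about H: Q = H + 8.1·n = (24.0, 46.5), T = H − 8.1·n = (37.1, 36.9). Then |FT| = |T − F| = 52.3.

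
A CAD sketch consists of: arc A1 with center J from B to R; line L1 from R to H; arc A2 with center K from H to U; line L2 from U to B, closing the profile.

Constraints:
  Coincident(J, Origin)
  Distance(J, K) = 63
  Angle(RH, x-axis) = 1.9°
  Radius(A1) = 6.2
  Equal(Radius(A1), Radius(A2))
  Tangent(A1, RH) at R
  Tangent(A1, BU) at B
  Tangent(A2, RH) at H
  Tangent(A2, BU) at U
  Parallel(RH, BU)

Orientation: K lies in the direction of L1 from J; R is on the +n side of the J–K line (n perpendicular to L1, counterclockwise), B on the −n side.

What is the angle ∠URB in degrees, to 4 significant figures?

78.87°

The slot axis is L1's direction at 1.9°, so u = (cos 1.9°, sin 1.9°) = (0.9995, 0.03316) and n = (−sin 1.9°, cos 1.9°) = (-0.03316, 0.9995). J is at the origin and K lies 63.0 along u from J, so K = 63.0·u = (62.97, 2.089). Tangency of A1 to both parallel lines with radius 6.2 puts R and B at J ± 6.2·n: R = (-0.2056, 6.197), B = (0.2056, -6.197). Equal radii place H and U the same way about K: H = K + 6.2·n = (62.76, 8.285), U = K − 6.2·n = (63.17, -4.108). Then cos ∠URB = RU·RB / (|RU||RB|), giving 78.87°.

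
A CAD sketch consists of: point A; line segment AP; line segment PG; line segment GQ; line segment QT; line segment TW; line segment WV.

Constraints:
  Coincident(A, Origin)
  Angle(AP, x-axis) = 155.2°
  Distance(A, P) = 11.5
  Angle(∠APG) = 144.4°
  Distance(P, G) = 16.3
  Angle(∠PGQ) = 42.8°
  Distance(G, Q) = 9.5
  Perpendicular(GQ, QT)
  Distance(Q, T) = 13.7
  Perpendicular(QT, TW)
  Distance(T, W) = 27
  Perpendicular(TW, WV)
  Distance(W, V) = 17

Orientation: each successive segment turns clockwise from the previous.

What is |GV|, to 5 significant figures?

17.808

QT ⟂ TW, so TW runs at 162.40°; with |TW| = 27.0, W = (-39.314, 11.229). The perpendicularity gives WV at right angles to TW, so WV runs at 72.400°; with |WV| = 17.0, V = (-34.174, 27.433). Then |GV| = |V − G| = 17.808.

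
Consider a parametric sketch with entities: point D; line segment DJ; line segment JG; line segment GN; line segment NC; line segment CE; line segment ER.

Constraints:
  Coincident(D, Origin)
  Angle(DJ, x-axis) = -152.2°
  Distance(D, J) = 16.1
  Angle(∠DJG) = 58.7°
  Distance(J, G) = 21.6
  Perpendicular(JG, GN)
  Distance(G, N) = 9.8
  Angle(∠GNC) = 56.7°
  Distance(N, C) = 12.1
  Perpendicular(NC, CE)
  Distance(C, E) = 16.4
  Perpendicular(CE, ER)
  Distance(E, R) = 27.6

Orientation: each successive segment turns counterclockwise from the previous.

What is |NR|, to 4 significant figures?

22.57

D is at the origin; DJ runs at -152.2° with length 16.1, so J = (-14.24, -7.509). ∠DJG = 58.7° gives JG at -30.90° from the x-axis; with |JG| = 21.6, G = (4.292, -18.60). The perpendicularity gives GN at right angles to JG, so GN runs at 59.10°; with |GN| = 9.8, N = (9.325, -10.19). ∠GNC = 56.7° gives NC at -177.6° from the x-axis; with |NC| = 12.1, C = (-2.764, -10.70). The perpendicularity gives CE at right angles to NC, so CE runs at -87.60°; with |CE| = 16.4, E = (-2.077, -27.08). The perpendicularity gives ER at right angles to CE, so ER runs at 2.400°; with |ER| = 27.6, R = (25.50, -25.93). Then |NR| = |R − N| = 22.57.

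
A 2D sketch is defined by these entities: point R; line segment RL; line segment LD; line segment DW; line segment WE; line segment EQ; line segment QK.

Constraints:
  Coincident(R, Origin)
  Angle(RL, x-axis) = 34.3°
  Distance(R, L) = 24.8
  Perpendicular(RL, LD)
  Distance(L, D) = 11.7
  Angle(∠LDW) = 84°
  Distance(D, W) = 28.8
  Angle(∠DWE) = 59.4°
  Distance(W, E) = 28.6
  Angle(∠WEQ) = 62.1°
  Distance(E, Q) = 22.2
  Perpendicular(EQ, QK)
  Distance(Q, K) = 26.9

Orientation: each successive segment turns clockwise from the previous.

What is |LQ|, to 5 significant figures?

6.1142

R is at the origin; RL runs at 34.3° with length 24.8, so L = (20.487, 13.975). The perpendicularity gives LD at right angles to RL, so LD runs at -55.700°; with |LD| = 11.7, D = (27.080, 4.3101). ∠LDW = 84.0° gives DW at -151.70° from the x-axis; with |DW| = 28.8, W = (1.7227, -9.3436). ∠DWE = 59.4° gives WE at 87.700° from the x-axis; with |WE| = 28.6, E = (2.8705, 19.233). ∠WEQ = 62.1° gives EQ at -30.200° from the x-axis; with |EQ| = 22.2, Q = (22.057, 8.0663). Then |LQ| = |Q − L| = 6.1142.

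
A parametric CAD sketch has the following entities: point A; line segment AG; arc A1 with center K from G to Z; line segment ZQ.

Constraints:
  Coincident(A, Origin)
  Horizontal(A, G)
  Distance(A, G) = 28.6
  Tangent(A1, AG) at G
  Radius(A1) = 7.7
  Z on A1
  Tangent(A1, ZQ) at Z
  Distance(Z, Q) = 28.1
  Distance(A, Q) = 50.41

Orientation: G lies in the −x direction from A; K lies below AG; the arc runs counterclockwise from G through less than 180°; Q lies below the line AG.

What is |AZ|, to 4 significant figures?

37.16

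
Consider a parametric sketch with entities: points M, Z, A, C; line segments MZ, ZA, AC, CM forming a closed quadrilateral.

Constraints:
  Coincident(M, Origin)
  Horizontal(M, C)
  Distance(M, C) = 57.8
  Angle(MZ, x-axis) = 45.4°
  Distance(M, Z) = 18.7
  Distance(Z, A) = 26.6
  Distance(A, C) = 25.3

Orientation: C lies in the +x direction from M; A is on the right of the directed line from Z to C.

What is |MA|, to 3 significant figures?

33.2

Checks: MZ at 45.40° ✓; |ZA| = 26.60 ✓; |AC| = 25.30 ✓.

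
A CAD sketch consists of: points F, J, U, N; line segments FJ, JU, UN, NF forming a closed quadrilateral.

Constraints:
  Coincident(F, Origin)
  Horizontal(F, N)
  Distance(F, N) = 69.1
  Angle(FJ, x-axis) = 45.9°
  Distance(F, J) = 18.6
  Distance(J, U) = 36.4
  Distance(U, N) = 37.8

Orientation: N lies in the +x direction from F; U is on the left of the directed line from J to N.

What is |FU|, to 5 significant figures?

54.292

Checks: |JU| = 36.40 ✓; |UN| = 37.80 ✓.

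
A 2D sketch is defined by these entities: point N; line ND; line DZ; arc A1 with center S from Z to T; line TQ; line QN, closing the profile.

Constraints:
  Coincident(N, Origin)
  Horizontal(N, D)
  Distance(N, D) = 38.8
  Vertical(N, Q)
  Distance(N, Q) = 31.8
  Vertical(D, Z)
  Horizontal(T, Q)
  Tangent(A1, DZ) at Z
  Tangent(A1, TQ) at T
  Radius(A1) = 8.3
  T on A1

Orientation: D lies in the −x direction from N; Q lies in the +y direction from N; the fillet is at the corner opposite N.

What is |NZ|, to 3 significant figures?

45.4

The virtual corner opposite N is at (-38.8, 31.8). Since A1 is tangent to DZ there, SZ ⟂ DZ and since A1 is tangent to TQ there, ST ⟂ TQ, with radius 8.3, so the center S sits 8.3 in from both sides at S = (-30.5, 23.5). That places the tangent points at Z = (-38.8, 23.5) on DZ and T = (-30.5, 31.8) on TQ. Then |NZ| = |Z − N| = 45.4.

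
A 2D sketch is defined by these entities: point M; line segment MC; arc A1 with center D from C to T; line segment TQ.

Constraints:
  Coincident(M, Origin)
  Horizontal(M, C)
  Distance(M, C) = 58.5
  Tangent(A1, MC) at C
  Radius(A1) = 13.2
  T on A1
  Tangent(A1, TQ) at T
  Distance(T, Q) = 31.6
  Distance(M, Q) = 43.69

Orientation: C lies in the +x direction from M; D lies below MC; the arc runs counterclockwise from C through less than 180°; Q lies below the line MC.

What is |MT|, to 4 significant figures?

47.93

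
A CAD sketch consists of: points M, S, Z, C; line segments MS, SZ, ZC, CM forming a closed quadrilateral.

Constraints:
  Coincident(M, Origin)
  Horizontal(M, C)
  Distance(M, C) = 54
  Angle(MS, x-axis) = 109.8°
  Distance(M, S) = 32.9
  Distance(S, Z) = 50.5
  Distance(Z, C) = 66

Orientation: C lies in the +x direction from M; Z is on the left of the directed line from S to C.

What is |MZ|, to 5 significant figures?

67.852

M is at the origin; MC is horizontal with |MC| = 54.0 and C in +x, so C = (54.0, 0). MS runs at 109.8° with |MS| = 32.9, so S = (-11.144, 30.955). Z is determined by |SZ| = 50.5 and |ZC| = 66.0 together: it lies at the intersection of circle(S, 50.5) and circle(C, 66.0). With |SC| = 72.125, the foot of the radical line on SC is 23.544 from S and the perpendicular offset is √(50.5² − 23.544²) = 44.676. Taking the left-of-SC solution: Z = (29.295, 61.202).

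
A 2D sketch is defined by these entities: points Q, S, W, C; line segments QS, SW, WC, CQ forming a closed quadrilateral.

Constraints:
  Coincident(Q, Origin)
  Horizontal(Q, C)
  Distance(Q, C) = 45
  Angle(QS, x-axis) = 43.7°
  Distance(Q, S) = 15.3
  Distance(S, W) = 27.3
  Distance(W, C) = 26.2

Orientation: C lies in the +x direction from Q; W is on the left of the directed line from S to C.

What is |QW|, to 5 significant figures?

42.310

Checks: |SW| = 27.30 ✓; |WC| = 26.20 ✓.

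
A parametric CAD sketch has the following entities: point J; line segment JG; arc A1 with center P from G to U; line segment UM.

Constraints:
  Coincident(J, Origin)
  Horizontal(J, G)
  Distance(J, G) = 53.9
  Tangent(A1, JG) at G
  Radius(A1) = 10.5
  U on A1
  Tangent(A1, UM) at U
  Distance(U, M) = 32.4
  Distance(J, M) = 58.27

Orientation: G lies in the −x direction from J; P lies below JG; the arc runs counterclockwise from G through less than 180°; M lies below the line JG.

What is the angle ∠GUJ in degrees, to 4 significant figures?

49.80°

J is at the origin; JG is horizontal with |JG| = 53.9 and G on the −x side, so G = (-53.90, 0.000). The tangent condition forces PG to be normal to JG, so P = G + (0, -10.5) = (-53.90, -10.50). Since PU ⟂ UM (tangency), |PM| = √(10.5² + 32.4²) = 34.06 regardless of where U sits on A1. So M lies on both circle(J, 58.27) and circle(P, 34.06); the below-JG intersection is M = (-40.56, -41.84). U is the foot of the tangent from M: U = (-61.82, -17.39).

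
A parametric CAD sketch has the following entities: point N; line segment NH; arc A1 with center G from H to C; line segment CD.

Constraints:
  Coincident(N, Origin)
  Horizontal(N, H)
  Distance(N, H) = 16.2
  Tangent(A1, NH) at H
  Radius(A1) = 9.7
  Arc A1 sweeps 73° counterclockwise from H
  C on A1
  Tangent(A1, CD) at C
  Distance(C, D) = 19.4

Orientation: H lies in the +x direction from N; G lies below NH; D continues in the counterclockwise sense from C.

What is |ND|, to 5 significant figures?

25.447

On A1, H sits at bearing 90° from G; a 73° counterclockwise sweep puts C at bearing 163°, so C = G + 9.7·(cos 163°, sin 163°) = (6.9238, -6.8640). The tangent condition forces GC to be normal to CD, so CD runs along (−sin 163°, cos 163°); with |CD| = 19.4, D = (1.2518, -25.416). Then |ND| = |D − N| = 25.447.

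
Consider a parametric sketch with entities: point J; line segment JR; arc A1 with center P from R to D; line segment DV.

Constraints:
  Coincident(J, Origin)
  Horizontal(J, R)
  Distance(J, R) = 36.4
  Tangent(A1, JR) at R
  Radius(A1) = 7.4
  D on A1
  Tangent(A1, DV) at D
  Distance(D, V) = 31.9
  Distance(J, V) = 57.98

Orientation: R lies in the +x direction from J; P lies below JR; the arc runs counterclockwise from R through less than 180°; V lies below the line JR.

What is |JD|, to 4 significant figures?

31.37

J is at the origin; JR is horizontal with |JR| = 36.4 and R on the +x side, so R = (36.40, 0.000). The tangent condition forces PR to be normal to JR, so P = R + (0, -7.4) = (36.40, -7.400). Since PD ⟂ DV (tangency), |PV| = √(7.4² + 31.9²) = 32.75 regardless of where D sits on A1. So V lies on both circle(J, 57.98) and circle(P, 32.75); the below-JR intersection is V = (42.35, -39.60). D is the foot of the tangent from V: D = (29.62, -10.35).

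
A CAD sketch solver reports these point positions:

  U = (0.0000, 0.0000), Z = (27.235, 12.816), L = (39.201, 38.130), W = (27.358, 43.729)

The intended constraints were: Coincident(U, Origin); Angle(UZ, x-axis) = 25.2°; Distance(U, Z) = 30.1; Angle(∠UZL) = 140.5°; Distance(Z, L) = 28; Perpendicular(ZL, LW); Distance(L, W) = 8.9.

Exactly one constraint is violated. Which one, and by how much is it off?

Distance(L, W) = 8.9 — off by 4.20.

U = (0.00, 0.00) ✓; UZ at 25.20° ✓; |UZ| = 30.10 ✓; ∠UZL = 140.5° ✓; |ZL| = 28.00 ✓; ∠(ZL, LW) = 90.00° ✓; |LW| = 13.10 ✗.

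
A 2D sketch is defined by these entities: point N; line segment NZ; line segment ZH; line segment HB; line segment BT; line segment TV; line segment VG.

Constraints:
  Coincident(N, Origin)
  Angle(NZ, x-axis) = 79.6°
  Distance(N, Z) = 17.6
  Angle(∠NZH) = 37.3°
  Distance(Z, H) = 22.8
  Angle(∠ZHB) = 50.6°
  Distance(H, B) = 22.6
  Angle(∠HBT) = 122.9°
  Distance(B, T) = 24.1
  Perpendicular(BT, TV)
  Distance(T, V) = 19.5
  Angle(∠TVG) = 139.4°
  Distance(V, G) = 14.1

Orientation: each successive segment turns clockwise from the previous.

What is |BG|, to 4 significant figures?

33.69

BT is perpendicular to TV, so TV runs at 20.40°; with |TV| = 19.5, V = (1.305, 31.26). ∠TVG = 139.4° gives VG at -20.20° from the x-axis; with |VG| = 14.1, G = (14.54, 26.39). Then |BG| = |G − B| = 33.69.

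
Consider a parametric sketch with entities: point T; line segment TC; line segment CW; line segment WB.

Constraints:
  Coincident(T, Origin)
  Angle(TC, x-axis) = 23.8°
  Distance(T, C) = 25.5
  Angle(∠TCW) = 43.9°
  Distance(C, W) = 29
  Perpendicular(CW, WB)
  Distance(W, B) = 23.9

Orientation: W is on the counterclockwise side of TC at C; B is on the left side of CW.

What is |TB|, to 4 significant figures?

12.31

∠TCW = 43.9°, so CW runs at 23.8° + (180° − 43.9°) = 159.9° from the x-axis; with |CW| = 29.0, W = C + 29.0·(cos 159.9°, sin 159.9°) = (-3.902, 20.26). CW is perpendicular to WB; with |WB| = 23.9 on the left of CW, B = W + 23.9·(-0.3437, -0.9391) = (-12.12, -2.188). Then |TB| = |B − T| = 12.31.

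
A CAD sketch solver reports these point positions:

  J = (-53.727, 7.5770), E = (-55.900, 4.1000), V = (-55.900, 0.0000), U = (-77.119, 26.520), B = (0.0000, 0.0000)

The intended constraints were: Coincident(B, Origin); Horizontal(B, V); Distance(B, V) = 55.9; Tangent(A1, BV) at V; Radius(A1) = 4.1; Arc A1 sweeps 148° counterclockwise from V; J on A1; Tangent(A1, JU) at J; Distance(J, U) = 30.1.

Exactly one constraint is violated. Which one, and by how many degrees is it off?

Tangent(A1, JU) at J — off by 7.00°.

B = (0.00, 0.00) ✓; B.y = 0.00, V.y = 0.00 ✓; |BV| = 55.90 ✓; ∠(EV, VB) = 90.00° ✓; |EV| = 4.100 ✓; bearing(E→J) − bearing(E→V) = 148.0° ✓; |EJ| = 4.100 ✓; ∠(EJ, JU) = 97.00° ✗; |JU| = 30.10 ✓.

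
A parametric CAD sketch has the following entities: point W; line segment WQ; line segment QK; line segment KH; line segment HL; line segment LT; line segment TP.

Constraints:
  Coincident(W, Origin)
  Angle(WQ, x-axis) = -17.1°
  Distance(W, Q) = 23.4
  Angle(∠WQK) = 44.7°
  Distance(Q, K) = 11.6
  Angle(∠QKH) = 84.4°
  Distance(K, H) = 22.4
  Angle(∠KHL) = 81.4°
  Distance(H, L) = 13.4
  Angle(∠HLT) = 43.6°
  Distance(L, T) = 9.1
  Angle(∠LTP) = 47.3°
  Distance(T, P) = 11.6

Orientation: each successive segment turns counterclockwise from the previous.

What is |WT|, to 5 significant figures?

12.430

W is at the origin; WQ runs at -17.1° with length 23.4, so Q = (22.366, -6.8805). ∠WQK = 44.7° gives QK at 118.20° from the x-axis; with |QK| = 11.6, K = (16.884, 3.3426). ∠QKH = 84.4° gives KH at -146.20° from the x-axis; with |KH| = 22.4, H = (-1.7301, -9.1184). ∠KHL = 81.4° gives HL at -47.600° from the x-axis; with |HL| = 13.4, L = (7.3056, -19.014). ∠HLT = 43.6° gives LT at 88.800° from the x-axis; with |LT| = 9.1, T = (7.4961, -9.9157). Then |WT| = |T − W| = 12.430.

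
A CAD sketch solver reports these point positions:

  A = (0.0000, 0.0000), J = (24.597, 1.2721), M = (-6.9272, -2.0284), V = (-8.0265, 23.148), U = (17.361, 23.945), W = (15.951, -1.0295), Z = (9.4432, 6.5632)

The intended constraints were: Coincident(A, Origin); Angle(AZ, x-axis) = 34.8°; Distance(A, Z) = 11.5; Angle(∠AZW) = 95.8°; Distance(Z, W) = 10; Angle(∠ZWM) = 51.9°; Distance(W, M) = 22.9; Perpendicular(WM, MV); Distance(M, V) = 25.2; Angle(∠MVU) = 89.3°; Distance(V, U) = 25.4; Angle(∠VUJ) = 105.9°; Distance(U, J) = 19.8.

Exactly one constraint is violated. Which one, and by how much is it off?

Distance(U, J) = 19.8 — off by 4.00.

A = (0.00, 0.00) ✓; AZ at 34.80° ✓; |AZ| = 11.50 ✓; ∠AZW = 95.80° ✓; |ZW| = 10.00 ✓; ∠ZWM = 51.90° ✓; |WM| = 22.90 ✓; ∠(WM, MV) = 90.00° ✓; |MV| = 25.20 ✓; ∠MVU = 89.30° ✓; |VU| = 25.40 ✓; ∠VUJ = 105.9° ✓; |UJ| = 23.80 ✗.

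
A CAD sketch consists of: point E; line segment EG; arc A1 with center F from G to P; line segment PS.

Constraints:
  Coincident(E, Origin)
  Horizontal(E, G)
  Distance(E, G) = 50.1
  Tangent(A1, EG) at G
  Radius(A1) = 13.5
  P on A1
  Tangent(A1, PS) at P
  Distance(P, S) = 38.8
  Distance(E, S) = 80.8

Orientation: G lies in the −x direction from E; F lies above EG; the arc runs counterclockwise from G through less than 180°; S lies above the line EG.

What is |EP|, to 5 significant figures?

44.314

E is at the origin; E and G share the same y with |EG| = 50.1 and G on the −x side, so G = (-50.100, 0.0000). A1 meets EG tangentially, so FG is at right angles to EG, so F = G + (0, 13.5) = (-50.100, 13.500). Since FP ⟂ PS (tangency), |FS| = √(13.5² + 38.8²) = 41.082 regardless of where P sits on A1. So S lies on both circle(E, 80.8) and circle(F, 41.082); the above-EG intersection is S = (-60.861, 53.147). P is the foot of the tangent from S: P = (-38.957, 21.121).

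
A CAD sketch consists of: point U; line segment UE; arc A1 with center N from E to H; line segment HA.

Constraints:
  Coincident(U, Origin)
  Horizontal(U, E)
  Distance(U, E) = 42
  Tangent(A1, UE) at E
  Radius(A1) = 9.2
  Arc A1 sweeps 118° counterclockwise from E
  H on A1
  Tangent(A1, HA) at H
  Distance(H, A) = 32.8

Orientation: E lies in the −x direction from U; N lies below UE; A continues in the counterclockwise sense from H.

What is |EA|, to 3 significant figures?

43.1

U is at the origin; U and E share the same y with |UE| = 42.0 and E on the −x side, so E = (-42.0, 0.00). Since A1 is tangent to UE there, NE ⟂ UE, so N = E + (0, -9.2) = (-42.0, -9.20). On A1, E sits at bearing 90° from N; a 118° counterclockwise sweep puts H at bearing 208°, so H = N + 9.2·(cos 208°, sin 208°) = (-50.1, -13.5). Since A1 is tangent to HA there, NH ⟂ HA, so HA runs along (−sin 208°, cos 208°); with |HA| = 32.8, A = (-34.7, -42.5). Then |EA| = |A − E| = 43.1.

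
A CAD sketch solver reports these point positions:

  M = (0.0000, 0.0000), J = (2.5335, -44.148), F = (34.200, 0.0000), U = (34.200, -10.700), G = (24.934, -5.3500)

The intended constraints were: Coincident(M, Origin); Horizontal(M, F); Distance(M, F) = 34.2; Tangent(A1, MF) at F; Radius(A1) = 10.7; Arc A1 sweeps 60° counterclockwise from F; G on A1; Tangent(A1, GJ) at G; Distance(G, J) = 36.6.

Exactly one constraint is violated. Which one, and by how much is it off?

Distance(G, J) = 36.6 — off by 8.20.

M = (0.00, 0.00) ✓; M.y = 0.00, F.y = 0.00 ✓; |MF| = 34.20 ✓; ∠(UF, FM) = 90.00° ✓; |UF| = 10.70 ✓; bearing(U→G) − bearing(U→F) = 60.00° ✓; |UG| = 10.70 ✓; ∠(UG, GJ) = 90.00° ✓; |GJ| = 44.80 ✗.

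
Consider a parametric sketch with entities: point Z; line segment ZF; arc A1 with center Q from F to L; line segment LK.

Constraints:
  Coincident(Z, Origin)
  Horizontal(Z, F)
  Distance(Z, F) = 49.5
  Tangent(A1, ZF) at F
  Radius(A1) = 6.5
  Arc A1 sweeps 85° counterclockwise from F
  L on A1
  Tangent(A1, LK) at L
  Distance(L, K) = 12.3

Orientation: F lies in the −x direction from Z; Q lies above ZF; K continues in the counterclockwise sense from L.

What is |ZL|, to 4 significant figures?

43.43

Z is at the origin; ZF is horizontal with |ZF| = 49.5 and F on the −x side, so F = (-49.50, 0.000). The tangent condition forces QF to be normal to ZF, so Q = F + (0, 6.5) = (-49.50, 6.500). On A1, F sits at bearing -90° from Q; an 85° counterclockwise sweep puts L at bearing -5°, so L = Q + 6.5·(cos -5°, sin -5°) = (-43.02, 5.933). Then |ZL| = |L − Z| = 43.43.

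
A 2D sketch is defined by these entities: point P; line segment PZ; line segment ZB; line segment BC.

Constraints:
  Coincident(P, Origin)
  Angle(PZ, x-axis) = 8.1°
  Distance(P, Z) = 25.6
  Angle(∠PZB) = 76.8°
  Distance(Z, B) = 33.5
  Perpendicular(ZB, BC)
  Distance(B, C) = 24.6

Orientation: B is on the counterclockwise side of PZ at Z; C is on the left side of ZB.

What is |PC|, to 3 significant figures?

27.7

∠PZB = 76.8°, so ZB runs at 8.1° + (180° − 76.8°) = 111° from the x-axis; with |ZB| = 33.5, B = Z + 33.5·(cos 111°, sin 111°) = (13.2, 34.8). ZB is perpendicular to BC; with |BC| = 24.6 on the left of ZB, C = B + 24.6·(-0.932, -0.363) = (-9.74, 25.9). Then |PC| = |C − P| = 27.7.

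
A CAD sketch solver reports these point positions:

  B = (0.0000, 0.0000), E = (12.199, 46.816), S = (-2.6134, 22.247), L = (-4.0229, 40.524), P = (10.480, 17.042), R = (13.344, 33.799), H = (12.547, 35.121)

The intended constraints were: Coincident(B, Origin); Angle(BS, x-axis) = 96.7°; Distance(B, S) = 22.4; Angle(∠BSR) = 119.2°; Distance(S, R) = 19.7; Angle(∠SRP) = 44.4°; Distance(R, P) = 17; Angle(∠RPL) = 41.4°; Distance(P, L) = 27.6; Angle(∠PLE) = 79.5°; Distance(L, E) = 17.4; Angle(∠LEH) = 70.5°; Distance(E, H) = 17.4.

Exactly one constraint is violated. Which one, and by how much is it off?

Distance(E, H) = 17.4 — off by 5.70.

B = (0.00, 0.00) ✓; BS at 96.70° ✓; |BS| = 22.40 ✓; ∠BSR = 119.2° ✓; |SR| = 19.70 ✓; ∠SRP = 44.40° ✓; |RP| = 17.00 ✓; ∠RPL = 41.40° ✓; |PL| = 27.60 ✓; ∠PLE = 79.50° ✓; |LE| = 17.40 ✓; ∠LEH = 70.50° ✓; |EH| = 11.70 ✗.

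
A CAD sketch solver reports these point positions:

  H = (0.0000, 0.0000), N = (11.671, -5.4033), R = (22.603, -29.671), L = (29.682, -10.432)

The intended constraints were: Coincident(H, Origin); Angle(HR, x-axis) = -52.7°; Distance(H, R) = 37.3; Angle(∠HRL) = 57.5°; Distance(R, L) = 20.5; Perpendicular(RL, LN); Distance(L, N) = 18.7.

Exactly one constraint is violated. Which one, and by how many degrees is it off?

Perpendicular(RL, LN) — off by 4.60°.

H = (0.00, 0.00) ✓; HR at -52.70° ✓; |HR| = 37.30 ✓; ∠HRL = 57.50° ✓; |RL| = 20.50 ✓; ∠(RL, LN) = 94.60° ✗; |LN| = 18.70 ✓.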